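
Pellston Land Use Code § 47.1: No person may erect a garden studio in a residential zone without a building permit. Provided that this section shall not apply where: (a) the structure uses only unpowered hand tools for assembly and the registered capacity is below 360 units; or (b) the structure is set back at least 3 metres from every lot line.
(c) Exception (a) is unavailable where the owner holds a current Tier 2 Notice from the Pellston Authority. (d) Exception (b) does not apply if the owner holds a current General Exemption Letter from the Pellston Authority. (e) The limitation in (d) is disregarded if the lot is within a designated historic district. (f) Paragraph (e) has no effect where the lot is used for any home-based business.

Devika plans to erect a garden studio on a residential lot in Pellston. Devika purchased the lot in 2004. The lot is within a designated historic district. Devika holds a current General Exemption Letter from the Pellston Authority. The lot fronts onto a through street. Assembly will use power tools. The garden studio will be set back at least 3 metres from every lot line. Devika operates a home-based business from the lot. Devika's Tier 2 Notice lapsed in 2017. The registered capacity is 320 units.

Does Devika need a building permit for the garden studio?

Yes — Devika must obtain a building permit.

Exception (a) does not apply: assembly uses power tools.
Exception (b): the setback is at least 3 m on every side — every condition holds. Turning to paragraphs (d)–(f): (d) operates against (b): a current General Exemption Letter is held. (e) would limit (d) — the lot is in a historic district — but (f) sets (e) aside: (f) operates against (e): a home-based business operates on the lot. (b) is therefore removed.
None of the exceptions is available; § 47.1 applies in full.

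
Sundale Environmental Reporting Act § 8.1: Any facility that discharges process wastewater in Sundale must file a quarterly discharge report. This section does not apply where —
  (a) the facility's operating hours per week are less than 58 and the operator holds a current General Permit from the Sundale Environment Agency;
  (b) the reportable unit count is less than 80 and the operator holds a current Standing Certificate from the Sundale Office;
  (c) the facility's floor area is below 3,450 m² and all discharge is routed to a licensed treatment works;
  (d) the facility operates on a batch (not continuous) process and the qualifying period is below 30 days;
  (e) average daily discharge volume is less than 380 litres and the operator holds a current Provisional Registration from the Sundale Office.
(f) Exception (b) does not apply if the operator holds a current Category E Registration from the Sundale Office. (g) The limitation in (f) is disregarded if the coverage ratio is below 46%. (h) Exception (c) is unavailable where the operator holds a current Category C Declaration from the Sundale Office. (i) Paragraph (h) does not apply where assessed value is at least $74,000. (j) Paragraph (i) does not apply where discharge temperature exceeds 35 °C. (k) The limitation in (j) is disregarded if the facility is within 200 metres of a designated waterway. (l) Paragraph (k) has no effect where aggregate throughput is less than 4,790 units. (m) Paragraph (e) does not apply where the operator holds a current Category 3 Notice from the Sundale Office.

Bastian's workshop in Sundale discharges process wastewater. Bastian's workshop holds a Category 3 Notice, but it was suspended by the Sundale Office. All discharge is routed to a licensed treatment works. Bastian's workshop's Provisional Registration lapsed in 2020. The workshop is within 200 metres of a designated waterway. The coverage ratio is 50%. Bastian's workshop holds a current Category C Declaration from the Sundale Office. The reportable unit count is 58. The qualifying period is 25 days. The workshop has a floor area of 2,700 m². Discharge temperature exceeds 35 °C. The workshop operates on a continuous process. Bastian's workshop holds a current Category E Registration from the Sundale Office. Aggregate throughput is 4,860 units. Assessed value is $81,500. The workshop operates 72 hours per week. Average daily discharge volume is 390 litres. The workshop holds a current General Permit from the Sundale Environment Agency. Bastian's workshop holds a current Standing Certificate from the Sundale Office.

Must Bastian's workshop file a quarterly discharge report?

Exception (a) does not apply: the facility's operating hours per week are 72, not less than 58.
Exception (b)'s conditions are all satisfied: the reportable unit count is 58, less than the 80 limit; a current Standing Certificate is held. But applying paragraphs (f)–(g): (f) is engaged — a current Category E Registration is held. (g) is not triggered (the coverage ratio is 50%, not below 46%), so (f) stands. So (b) is unavailable.
Exception (c) is satisfied on its face — the facility's floor area is 2,700 m², below the 3,450 m² limit; discharge is routed to a licensed treatment works. As to paragraphs (h)–(l): (h) is triggered (a current Category C Declaration is held), but is displaced by (i): (i) operates against (h): assessed value is $81,500, meeting the $74,000 threshold. (j) would limit (i) — discharge temperature exceeds 35 °C — but (k) sets (j) aside: (k) applies — the workshop is within 200 m of a designated waterway. (l) is not triggered (aggregate throughput is 4,860 units, not less than 4,790 units), so (k) stands. Exception (c) stands.
Exception (d) does not apply: the facility operates on a continuous process.
Exception (e) fails — average daily discharge volume is 390 litres, not less than 380 litres.

No — exception (c) applies; Bastian's workshop is not required to file a quarterly discharge report.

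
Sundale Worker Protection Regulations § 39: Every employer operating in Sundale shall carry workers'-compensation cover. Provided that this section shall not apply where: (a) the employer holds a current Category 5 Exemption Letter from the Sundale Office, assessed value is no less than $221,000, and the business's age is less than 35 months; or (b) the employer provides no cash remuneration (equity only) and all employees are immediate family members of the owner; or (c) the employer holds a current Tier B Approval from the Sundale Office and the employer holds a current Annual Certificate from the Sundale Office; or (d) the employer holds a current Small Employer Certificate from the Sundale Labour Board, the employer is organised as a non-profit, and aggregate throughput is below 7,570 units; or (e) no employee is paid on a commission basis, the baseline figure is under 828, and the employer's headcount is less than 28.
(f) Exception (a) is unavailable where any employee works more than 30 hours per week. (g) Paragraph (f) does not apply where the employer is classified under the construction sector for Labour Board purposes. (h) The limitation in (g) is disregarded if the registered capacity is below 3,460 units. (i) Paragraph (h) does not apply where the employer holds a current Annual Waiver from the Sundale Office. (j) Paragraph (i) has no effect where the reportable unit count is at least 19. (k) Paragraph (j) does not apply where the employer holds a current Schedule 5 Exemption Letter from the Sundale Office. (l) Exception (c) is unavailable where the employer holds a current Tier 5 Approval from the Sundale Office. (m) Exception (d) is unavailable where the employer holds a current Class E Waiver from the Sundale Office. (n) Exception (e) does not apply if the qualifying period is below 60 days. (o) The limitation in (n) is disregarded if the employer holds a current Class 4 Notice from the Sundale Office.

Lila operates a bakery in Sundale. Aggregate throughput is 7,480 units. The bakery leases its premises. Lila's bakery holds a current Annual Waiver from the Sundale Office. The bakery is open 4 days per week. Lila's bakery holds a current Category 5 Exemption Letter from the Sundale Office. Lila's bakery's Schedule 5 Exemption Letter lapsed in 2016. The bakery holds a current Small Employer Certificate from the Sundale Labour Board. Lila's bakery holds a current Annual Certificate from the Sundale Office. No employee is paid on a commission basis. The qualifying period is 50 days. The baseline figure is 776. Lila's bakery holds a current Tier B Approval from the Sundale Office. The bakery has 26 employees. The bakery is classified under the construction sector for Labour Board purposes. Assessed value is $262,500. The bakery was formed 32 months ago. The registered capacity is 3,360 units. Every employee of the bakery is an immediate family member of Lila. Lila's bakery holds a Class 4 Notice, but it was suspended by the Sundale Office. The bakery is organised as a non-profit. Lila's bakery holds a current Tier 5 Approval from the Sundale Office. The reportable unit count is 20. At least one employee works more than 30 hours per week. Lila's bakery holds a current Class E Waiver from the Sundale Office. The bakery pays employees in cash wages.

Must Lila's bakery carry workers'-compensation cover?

Yes — Lila's bakery must carry workers'-compensation cover.

Exception (a): a current Category 5 Exemption Letter is held; assessed value is $262,500, meeting the $221,000 threshold; the business's age is 32 months, less than the 35 months limit — every condition holds. Turning to paragraphs (f)–(k): (f) operates against (a): at least one employee exceeds 30 hours/week. (g) is engaged (the bakery is classified under the construction sector), but is set aside by (h): (h) operates against (g): the registered capacity is 3,360 units, below the 3,460 units limit. (i) would limit (h) — a current Annual Waiver is held — but (j) sets (i) aside: (j) operates against (i): the reportable unit count is 20, meeting the 19 threshold. (k) does not operate here (there is no Schedule 5 Exemption Letter in force), so (j) stands. Exception (a) does not apply.
Exception (b) fails — employees are paid cash wages.
Exception (c)'s conditions are all satisfied: a current Tier B Approval is held; a current Annual Certificate is held. But applying paragraph (l): (l) is engaged — a current Tier 5 Approval is held. So (c) is unavailable.
All of (d)'s requirements are met (a current Small Employer Certificate is held; the employer is a non-profit; aggregate throughput is 7,480 units, below the 7,570 units limit). Turning to paragraph (m): (m) operates against (d): a current Class E Waiver is held. Exception (d) does not apply.
Exception (e) is satisfied on its face — no employee is paid on commission; the baseline figure is 776, under the 828 limit; the employer's headcount is 26, less than the 28 limit. However, paragraphs (n)–(o) must be considered: (n) operates against (e): the qualifying period is 50 days, below the 60 days limit. (o) is inapplicable (there is no Class 4 Notice in force), so (n) stands. So (e) is unavailable.
No exception applies. The general rule governs.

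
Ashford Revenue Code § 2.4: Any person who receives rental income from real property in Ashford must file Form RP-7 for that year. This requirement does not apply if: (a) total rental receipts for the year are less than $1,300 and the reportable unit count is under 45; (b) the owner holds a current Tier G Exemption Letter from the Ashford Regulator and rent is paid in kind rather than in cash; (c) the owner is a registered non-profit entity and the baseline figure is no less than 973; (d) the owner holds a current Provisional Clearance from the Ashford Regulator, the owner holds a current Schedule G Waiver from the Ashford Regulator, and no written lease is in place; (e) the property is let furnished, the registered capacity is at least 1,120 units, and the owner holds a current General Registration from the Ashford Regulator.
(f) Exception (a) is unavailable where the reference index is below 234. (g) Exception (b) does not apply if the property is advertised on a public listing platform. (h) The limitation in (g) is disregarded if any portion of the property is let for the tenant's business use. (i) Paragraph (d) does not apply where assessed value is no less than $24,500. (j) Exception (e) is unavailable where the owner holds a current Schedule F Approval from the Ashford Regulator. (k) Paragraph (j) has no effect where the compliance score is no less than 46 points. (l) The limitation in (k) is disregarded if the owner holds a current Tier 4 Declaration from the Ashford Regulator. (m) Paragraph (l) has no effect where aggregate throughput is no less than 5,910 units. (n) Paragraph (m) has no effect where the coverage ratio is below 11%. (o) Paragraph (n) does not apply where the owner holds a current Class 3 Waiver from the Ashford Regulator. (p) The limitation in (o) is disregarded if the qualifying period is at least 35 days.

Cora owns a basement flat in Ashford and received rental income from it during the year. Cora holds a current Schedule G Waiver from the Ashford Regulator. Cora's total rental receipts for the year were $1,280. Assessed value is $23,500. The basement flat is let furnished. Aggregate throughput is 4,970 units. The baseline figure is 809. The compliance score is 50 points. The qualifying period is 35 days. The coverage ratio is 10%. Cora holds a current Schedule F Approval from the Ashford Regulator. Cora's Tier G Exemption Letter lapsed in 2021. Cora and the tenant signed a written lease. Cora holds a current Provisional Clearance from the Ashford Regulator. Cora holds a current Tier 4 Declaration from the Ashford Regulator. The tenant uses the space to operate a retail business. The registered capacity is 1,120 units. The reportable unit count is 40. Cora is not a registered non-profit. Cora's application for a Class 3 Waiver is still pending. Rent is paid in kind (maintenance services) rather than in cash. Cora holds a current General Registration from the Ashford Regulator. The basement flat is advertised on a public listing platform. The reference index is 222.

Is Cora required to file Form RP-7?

Yes — Cora must file Form RP-7.

All of (a)'s requirements are met (total rental receipts for the year are $1,280, less than the $1,300 limit; the reportable unit count is 40, under the 45 limit). But: (f) operates against (a): the reference index is 222, below the 234 limit. (a) is therefore removed.
Exception (b) does not apply: no current Tier G Exemption Letter is held.
Exception (c) requires that the owner is a registered non-profit entity; but Cora is not a registered non-profit, so (c) is unavailable.
Exception (d) requires that no written lease is in place; but a written lease is in place, so (d) is unavailable.
Exception (e)'s conditions are all satisfied: the property is let furnished; the registered capacity is 1,120 units, meeting the 1,120 units threshold; a current General Registration is held. But: (j) operates against (e): a current Schedule F Approval is held. (k) would limit (j) — the compliance score is 50 points, meeting the 46 points threshold — but (l) sets (k) aside: (l) applies — a current Tier 4 Declaration is held. (m), which would lift (l), is not triggered — aggregate throughput is 4,970 units, short of 5,910 units. So (e) is unavailable.
No exception displaces § 2.4.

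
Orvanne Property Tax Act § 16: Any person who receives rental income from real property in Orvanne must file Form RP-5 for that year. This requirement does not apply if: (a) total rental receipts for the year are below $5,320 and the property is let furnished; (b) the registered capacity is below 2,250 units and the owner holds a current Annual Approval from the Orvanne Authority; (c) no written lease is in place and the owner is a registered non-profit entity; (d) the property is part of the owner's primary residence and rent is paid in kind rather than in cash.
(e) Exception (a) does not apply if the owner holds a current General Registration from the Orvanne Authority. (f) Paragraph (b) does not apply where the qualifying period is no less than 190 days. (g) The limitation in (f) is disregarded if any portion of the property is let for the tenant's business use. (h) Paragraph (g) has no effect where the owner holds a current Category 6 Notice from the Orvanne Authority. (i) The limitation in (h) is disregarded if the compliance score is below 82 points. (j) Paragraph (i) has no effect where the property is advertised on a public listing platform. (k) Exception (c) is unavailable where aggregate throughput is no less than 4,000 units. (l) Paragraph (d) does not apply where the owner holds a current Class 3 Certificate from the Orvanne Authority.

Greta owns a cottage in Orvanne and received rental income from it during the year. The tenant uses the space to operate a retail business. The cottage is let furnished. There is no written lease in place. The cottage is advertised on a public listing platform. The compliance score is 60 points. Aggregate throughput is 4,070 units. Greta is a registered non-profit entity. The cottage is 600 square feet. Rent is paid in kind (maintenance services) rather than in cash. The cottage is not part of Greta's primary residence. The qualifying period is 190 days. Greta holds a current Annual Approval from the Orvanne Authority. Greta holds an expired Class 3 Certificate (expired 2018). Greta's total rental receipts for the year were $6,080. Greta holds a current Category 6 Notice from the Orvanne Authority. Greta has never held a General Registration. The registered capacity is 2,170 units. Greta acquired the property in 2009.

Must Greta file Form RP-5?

Exception (a) requires that total rental receipts for the year are below $5,320; but total rental receipts for the year are $6,080, not below $5,320, so (a) is unavailable.
Exception (b)'s conditions are all satisfied: the registered capacity is 2,170 units, below the 2,250 units limit; a current Annual Approval is held. But: (f) is triggered — the qualifying period is 190 days, meeting the 190 days threshold. (g) is triggered (the space is let for business use), but yields to (h): (h) operates against (g): a current Category 6 Notice is held. (i) would limit (h) — the compliance score is 60 points, below the 82 points limit — but (j) sets (i) aside: (j) is triggered — the property is publicly advertised. Exception (b) does not apply.
All of (c)'s requirements are met (there is no written lease; Greta is a registered non-profit). But applying paragraph (k): (k) operates against (c): aggregate throughput is 4,070 units, meeting the 4,000 units threshold. So (c) is unavailable.
Exception (d) requires that the property is part of the owner's primary residence; but the cottage is not part of the primary residence, so (d) is unavailable.
No exception displaces § 16.

Yes — Greta must file Form RP-5.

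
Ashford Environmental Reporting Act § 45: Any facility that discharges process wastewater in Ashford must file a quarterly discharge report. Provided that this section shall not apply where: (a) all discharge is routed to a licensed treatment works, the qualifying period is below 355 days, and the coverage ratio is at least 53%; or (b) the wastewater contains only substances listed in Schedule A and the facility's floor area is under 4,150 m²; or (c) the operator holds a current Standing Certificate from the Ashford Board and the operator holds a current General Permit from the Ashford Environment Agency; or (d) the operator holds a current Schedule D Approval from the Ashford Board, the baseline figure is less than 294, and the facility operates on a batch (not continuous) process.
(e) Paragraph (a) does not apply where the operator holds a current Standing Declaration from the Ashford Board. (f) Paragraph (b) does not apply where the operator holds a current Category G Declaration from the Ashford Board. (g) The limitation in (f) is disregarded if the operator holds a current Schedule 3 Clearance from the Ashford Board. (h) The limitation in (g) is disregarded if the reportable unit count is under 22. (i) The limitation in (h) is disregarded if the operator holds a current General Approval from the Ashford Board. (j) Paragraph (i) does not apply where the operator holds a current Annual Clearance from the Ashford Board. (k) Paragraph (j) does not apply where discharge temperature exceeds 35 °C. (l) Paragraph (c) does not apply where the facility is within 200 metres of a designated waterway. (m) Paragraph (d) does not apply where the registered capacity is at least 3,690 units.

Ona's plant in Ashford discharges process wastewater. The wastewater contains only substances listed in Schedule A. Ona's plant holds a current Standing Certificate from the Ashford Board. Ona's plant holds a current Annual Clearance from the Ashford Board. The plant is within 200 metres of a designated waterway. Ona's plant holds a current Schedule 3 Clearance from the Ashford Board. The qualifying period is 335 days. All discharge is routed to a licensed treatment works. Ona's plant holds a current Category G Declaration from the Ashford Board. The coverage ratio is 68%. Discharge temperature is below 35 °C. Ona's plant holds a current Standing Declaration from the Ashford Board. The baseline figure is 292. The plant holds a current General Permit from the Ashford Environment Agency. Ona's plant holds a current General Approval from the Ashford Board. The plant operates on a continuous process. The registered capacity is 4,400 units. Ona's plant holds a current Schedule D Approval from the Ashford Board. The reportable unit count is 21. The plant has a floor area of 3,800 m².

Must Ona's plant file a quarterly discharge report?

Yes — Ona's plant must file a quarterly discharge report.

All of (a)'s requirements are met (discharge is routed to a licensed treatment works; the qualifying period is 335 days, below the 355 days limit; the coverage ratio is 68%, meeting the 53% threshold). But applying paragraph (e): (e) operates — a current Standing Declaration is held. (a) is therefore removed.
Exception (b)'s conditions are all satisfied: the wastewater is Schedule-A-only; the facility's floor area is 3,800 m², under the 4,150 m² limit. But: (f) is engaged — a current Category G Declaration is held. (g) would limit (f) — a current Schedule 3 Clearance is held — but (h) sets (g) aside: (h) is triggered — the reportable unit count is 21, under the 22 limit. (i) operates (a current General Approval is held), but yields to (j): (j) applies — a current Annual Clearance is held. (k) is not triggered (discharge temperature is below 35 °C), so (j) stands. So (b) is unavailable.
Exception (c): a current Standing Certificate is held; a current General Permit is held — every condition holds. But applying paragraph (l): (l) operates against (c): the plant is within 200 m of a designated waterway. So (c) is unavailable.
Exception (d) does not apply: the facility operates on a continuous process.
None of the exceptions is available; § 45 applies in full.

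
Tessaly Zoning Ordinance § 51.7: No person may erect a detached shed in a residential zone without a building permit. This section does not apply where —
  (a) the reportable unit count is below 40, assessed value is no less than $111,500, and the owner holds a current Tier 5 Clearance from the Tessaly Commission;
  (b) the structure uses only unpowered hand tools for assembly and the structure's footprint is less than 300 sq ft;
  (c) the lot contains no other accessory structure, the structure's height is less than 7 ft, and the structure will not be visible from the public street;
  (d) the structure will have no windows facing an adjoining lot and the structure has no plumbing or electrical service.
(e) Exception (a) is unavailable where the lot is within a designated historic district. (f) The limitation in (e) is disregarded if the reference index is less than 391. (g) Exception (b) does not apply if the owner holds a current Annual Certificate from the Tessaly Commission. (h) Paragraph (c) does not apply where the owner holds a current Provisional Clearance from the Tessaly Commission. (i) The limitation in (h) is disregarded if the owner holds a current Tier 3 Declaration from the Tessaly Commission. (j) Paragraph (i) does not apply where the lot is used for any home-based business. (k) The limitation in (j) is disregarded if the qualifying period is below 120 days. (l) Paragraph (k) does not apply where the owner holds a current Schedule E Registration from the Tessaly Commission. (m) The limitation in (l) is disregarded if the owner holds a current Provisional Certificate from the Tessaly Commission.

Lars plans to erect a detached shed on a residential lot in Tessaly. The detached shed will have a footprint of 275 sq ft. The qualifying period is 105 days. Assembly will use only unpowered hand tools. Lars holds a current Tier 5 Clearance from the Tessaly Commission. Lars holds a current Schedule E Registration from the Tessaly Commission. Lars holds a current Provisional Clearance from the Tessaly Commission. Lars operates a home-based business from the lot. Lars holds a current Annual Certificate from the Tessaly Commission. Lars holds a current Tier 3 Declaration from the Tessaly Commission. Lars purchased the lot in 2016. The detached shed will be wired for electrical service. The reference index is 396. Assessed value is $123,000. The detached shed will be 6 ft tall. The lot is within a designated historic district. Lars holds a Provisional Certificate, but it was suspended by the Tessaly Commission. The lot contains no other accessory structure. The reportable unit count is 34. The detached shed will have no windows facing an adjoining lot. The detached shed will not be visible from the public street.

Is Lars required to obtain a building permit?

Yes — Lars must obtain a building permit.

All of (a)'s requirements are met (the reportable unit count is 34, below the 40 limit; assessed value is $123,000, meeting the $111,500 threshold; a current Tier 5 Clearance is held). But: (e) operates against (a): the lot is in a historic district. (f), which would lift (e), is not engaged — the reference index is 396, not less than 391. Exception (a) does not apply.
Exception (b): assembly uses only hand tools; the structure's footprint is 275 sq ft, less than the 300 sq ft limit — every condition holds. But applying paragraph (g): (g) operates — a current Annual Certificate is held. So (b) is unavailable.
Exception (c)'s conditions are all satisfied: the lot has no other accessory structure; the structure's height is 6 ft, less than the 7 ft limit; the structure will not be visible from the street. But: (h) operates — a current Provisional Clearance is held. (i) applies (a current Tier 3 Declaration is held), but yields to (j): (j) operates — a home-based business operates on the lot. (k) would limit (j) — the qualifying period is 105 days, below the 120 days limit — but (l) sets (k) aside: (l) is triggered — a current Schedule E Registration is held. (m), which would lift (l), does not operate here — there is no Provisional Certificate in force. Exception (c) does not apply.
Exception (d) fails — electrical service is planned.
No exception is made out. Lars falls within the general rule.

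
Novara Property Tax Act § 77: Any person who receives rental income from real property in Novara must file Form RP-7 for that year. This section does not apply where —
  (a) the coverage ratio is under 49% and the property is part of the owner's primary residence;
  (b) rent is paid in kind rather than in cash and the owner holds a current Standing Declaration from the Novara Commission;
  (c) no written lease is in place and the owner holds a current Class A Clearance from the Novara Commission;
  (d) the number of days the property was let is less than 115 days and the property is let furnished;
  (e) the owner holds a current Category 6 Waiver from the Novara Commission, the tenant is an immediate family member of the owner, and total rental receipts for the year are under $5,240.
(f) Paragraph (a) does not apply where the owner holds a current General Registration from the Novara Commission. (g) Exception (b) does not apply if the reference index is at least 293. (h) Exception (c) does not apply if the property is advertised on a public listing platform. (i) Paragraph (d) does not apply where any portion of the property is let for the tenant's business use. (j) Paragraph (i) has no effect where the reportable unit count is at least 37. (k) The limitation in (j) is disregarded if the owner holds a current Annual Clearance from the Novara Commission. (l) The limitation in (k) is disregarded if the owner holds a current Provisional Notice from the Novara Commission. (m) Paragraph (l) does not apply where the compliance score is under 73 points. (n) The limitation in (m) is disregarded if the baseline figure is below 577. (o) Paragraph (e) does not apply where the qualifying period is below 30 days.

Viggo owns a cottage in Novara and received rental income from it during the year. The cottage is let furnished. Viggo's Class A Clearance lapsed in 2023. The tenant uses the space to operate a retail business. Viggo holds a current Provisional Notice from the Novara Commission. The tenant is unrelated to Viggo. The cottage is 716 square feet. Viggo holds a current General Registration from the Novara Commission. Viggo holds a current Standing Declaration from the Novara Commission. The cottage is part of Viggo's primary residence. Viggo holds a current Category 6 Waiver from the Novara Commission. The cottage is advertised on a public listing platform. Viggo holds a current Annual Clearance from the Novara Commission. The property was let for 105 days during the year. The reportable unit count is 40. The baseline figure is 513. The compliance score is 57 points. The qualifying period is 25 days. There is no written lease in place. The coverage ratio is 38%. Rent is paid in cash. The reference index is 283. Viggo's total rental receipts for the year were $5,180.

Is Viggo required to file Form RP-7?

Exception (a) is satisfied on its face — the coverage ratio is 38%, under the 49% limit; the cottage is part of the primary residence. But applying paragraph (f): (f) operates against (a): a current General Registration is held. So (a) is unavailable.
Exception (b) does not apply: rent is paid in cash.
Exception (c) requires that the owner holds a current Class A Clearance from the Novara Commission; but the Class A Clearance is not current, so (c) is unavailable.
All of (d)'s requirements are met (the number of days the property was let is 105 days, less than the 115 days limit; the property is let furnished). Applying paragraphs (i)–(n): (i) would limit (d) — the space is let for business use — but (j) sets (i) aside: (j) operates — the reportable unit count is 40, meeting the 37 threshold. (k) is triggered (a current Annual Clearance is held), but is set aside by (l): (l) operates against (k): a current Provisional Notice is held. (m) would limit (l) — the compliance score is 57 points, under the 73 points limit — but (n) sets (m) aside: (n) operates against (m): the baseline figure is 513, below the 577 limit. (d) remains available.
Exception (e) does not apply: the tenant is unrelated to the owner.

No — exception (d) applies; Viggo is not required to file Form RP-7.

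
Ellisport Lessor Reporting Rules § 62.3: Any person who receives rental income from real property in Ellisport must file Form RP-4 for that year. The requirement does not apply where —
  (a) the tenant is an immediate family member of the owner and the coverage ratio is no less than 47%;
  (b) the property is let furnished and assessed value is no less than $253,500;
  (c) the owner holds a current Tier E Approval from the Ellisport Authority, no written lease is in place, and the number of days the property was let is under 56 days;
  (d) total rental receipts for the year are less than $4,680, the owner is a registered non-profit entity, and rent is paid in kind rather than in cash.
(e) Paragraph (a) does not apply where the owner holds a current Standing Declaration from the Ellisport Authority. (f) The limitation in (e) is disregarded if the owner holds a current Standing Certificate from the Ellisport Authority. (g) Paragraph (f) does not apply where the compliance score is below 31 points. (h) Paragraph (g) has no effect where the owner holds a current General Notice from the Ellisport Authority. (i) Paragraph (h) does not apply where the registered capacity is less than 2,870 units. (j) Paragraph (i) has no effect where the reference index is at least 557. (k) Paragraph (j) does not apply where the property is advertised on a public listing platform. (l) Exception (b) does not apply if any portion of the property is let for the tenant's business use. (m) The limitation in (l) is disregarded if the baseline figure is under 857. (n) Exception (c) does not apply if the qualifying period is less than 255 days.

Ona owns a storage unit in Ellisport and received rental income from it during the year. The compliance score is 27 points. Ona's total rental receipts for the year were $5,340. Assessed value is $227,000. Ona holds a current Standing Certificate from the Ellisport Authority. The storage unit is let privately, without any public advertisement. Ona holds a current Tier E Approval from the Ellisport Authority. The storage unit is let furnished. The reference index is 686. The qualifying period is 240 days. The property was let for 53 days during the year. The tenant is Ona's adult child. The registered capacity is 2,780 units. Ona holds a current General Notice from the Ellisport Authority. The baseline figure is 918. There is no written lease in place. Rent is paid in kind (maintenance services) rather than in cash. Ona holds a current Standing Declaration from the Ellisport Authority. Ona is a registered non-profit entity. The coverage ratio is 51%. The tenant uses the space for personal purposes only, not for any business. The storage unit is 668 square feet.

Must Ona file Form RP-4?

No — exception (a) applies; Ona is not required to file Form RP-4.

Exception (a): the tenant is an immediate family member; the coverage ratio is 51%, meeting the 47% threshold — every condition holds. Considering the limiting provisions: (e) would limit (a) — a current Standing Declaration is held — but (f) sets (e) aside: (f) operates — a current Standing Certificate is held. (g) is engaged (the compliance score is 27 points, below the 31 points limit), but yields to (h): (h) is engaged — a current General Notice is held. (i) is triggered (the registered capacity is 2,780 units, less than the 2,870 units limit), but is displaced by (j): (j) operates against (i): the reference index is 686, meeting the 557 threshold. (k), which would lift (j), is inapplicable — the property is let privately without advertisement. (a) remains available.
Exception (b) does not apply: assessed value is $227,000, short of $253,500.
Exception (c) is satisfied on its face — a current Tier E Approval is held; there is no written lease; the number of days the property was let is 53 days, under the 56 days limit. But applying paragraph (n): (n) operates — the qualifying period is 240 days, less than the 255 days limit. Exception (c) does not apply.
Exception (d) fails — total rental receipts for the year are $5,340, not less than $4,680.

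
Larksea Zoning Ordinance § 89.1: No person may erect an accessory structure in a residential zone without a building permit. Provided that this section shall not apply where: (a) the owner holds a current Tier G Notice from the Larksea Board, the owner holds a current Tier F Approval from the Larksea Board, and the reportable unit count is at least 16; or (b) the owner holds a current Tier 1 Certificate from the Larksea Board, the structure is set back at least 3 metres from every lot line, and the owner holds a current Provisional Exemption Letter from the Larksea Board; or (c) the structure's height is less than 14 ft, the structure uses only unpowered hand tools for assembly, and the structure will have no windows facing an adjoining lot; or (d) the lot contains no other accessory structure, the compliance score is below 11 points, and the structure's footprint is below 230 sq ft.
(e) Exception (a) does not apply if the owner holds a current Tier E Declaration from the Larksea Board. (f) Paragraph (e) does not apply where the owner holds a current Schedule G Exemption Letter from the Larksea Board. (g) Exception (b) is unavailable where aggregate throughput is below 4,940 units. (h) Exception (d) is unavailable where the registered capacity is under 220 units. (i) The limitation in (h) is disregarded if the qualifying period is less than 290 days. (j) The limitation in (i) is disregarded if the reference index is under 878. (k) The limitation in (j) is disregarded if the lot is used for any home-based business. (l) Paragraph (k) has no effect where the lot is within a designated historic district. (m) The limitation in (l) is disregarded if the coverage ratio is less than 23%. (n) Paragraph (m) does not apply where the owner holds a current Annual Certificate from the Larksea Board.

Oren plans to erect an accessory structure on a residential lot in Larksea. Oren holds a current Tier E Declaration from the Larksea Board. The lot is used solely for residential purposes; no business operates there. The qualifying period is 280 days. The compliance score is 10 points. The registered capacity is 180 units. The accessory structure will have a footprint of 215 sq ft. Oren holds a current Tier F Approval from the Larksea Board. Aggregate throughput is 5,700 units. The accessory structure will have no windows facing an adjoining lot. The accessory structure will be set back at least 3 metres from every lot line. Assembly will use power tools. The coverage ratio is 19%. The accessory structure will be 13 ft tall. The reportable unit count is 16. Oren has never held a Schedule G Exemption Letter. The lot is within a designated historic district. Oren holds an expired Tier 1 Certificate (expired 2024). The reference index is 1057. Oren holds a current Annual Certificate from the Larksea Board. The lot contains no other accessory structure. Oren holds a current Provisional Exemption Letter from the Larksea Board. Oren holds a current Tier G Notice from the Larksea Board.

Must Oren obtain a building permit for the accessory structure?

No — exception (d) applies; Oren does not need a building permit.

All of (a)'s requirements are met (a current Tier G Notice is held; a current Tier F Approval is held; the reportable unit count is 16, meeting the 16 threshold). Turning to paragraphs (e)–(f): (e) is engaged — a current Tier E Declaration is held. (f) does not operate here (no current Schedule G Exemption Letter is held), so (e) stands. So (a) is unavailable.
Exception (b) requires that the owner holds a current Tier 1 Certificate from the Larksea Board; but the Tier 1 Certificate is not current, so (b) is unavailable.
Exception (c) requires that the structure uses only unpowered hand tools for assembly; but assembly uses power tools, so (c) is unavailable.
Exception (d) is satisfied on its face — the lot has no other accessory structure; the compliance score is 10 points, below the 11 points limit; the structure's footprint is 215 sq ft, below the 230 sq ft limit. Applying paragraphs (h)–(n): (h) is triggered (the registered capacity is 180 units, under the 220 units limit), but is itself disapplied by (i): (i) operates — the qualifying period is 280 days, less than the 290 days limit. (j) is not engaged (the reference index is 1,057, not under 878), so (i) stands. Exception (d) stands.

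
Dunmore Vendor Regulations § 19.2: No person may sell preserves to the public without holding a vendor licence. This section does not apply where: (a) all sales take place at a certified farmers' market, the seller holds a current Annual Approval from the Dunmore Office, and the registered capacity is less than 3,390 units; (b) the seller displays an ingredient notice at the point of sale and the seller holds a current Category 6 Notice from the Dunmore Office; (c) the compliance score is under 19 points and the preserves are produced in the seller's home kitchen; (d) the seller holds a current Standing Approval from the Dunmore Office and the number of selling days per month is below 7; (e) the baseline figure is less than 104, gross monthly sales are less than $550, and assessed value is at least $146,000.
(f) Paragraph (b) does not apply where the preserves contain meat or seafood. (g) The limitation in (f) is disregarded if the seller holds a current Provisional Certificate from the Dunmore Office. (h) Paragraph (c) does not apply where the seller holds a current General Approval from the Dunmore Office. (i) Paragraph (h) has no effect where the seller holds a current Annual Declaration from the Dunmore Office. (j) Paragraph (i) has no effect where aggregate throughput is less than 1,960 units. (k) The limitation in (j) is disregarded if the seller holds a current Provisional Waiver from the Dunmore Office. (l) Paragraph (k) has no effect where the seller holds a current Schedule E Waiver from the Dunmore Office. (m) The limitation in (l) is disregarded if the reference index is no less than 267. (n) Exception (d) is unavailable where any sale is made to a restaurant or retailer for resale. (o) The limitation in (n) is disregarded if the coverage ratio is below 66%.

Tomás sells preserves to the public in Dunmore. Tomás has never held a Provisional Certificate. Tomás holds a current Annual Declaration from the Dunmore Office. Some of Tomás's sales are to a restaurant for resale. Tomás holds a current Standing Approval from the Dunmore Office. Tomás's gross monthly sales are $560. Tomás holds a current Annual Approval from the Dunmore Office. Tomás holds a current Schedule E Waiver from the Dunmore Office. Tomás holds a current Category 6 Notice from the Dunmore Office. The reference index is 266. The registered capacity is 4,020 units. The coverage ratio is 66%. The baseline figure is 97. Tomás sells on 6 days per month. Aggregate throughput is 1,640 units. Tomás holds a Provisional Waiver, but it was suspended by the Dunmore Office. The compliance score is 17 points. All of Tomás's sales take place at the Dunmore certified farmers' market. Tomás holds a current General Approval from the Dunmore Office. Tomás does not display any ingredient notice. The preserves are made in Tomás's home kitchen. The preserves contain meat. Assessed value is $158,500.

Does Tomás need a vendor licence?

Yes — Tomás must hold a vendor licence.

Exception (a) requires that the registered capacity is less than 3,390 units; but the registered capacity is 4,020 units, not less than 3,390 units, so (a) is unavailable.
Exception (b) fails — no ingredient notice is displayed.
All of (c)'s requirements are met (the compliance score is 17 points, under the 19 points limit; the preserves are home-kitchen produced). Turning to paragraphs (h)–(m): (h) operates against (c): a current General Approval is held. (i) is triggered (a current Annual Declaration is held), but is set aside by (j): (j) is triggered — aggregate throughput is 1,640 units, less than the 1,960 units limit. (k) is not triggered (no current Provisional Waiver is held), so (j) stands. Exception (c) does not apply.
All of (d)'s requirements are met (a current Standing Approval is held; the number of selling days per month is 6, below the 7 limit). Turning to paragraphs (n)–(o): (n) is engaged — some sales are to a restaurant for resale. (o), which would lift (n), is not triggered — the coverage ratio is 66%, not below 66%. (d) is therefore removed.
Exception (e) does not apply: gross monthly sales are $560, not less than $550.
Every exception is unavailable, so the rule governs.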